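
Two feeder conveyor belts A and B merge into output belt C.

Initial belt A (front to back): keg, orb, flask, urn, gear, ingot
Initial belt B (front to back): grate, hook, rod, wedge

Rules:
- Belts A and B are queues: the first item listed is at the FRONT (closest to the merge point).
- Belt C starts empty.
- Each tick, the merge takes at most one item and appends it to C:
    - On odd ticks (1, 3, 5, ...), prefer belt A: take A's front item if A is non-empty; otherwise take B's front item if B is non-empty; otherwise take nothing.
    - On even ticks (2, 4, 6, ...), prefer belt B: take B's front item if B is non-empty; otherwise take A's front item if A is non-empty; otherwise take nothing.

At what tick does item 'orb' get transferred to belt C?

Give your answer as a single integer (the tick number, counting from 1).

Tick 1: prefer A, take keg from A; A=[orb,flask,urn,gear,ingot] B=[grate,hook,rod,wedge] C=[keg]
Tick 2: prefer B, take grate from B; A=[orb,flask,urn,gear,ingot] B=[hook,rod,wedge] C=[keg,grate]
Tick 3: prefer A, take orb from A; A=[flask,urn,gear,ingot] B=[hook,rod,wedge] C=[keg,grate,orb]

Answer: 3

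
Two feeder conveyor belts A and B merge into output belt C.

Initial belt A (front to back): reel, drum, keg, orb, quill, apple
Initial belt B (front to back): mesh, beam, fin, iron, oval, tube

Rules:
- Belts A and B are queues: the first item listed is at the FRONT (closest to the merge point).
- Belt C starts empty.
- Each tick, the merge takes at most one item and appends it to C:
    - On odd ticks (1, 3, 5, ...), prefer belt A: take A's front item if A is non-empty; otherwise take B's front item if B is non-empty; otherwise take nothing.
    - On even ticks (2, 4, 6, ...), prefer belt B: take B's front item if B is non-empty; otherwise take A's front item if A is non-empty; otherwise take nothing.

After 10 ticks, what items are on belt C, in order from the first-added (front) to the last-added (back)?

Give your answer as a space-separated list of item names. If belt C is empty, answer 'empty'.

Tick 1: prefer A, take reel from A; A=[drum,keg,orb,quill,apple] B=[mesh,beam,fin,iron,oval,tube] C=[reel]
Tick 2: prefer B, take mesh from B; A=[drum,keg,orb,quill,apple] B=[beam,fin,iron,oval,tube] C=[reel,mesh]
Tick 3: prefer A, take drum from A; A=[keg,orb,quill,apple] B=[beam,fin,iron,oval,tube] C=[reel,mesh,drum]
Tick 4: prefer B, take beam from B; A=[keg,orb,quill,apple] B=[fin,iron,oval,tube] C=[reel,mesh,drum,beam]
Tick 5: prefer A, take keg from A; A=[orb,quill,apple] B=[fin,iron,oval,tube] C=[reel,mesh,drum,beam,keg]
Tick 6: prefer B, take fin from B; A=[orb,quill,apple] B=[iron,oval,tube] C=[reel,mesh,drum,beam,keg,fin]
Tick 7: prefer A, take orb from A; A=[quill,apple] B=[iron,oval,tube] C=[reel,mesh,drum,beam,keg,fin,orb]
Tick 8: prefer B, take iron from B; A=[quill,apple] B=[oval,tube] C=[reel,mesh,drum,beam,keg,fin,orb,iron]
Tick 9: prefer A, take quill from A; A=[apple] B=[oval,tube] C=[reel,mesh,drum,beam,keg,fin,orb,iron,quill]
Tick 10: prefer B, take oval from B; A=[apple] B=[tube] C=[reel,mesh,drum,beam,keg,fin,orb,iron,quill,oval]

Answer: reel mesh drum beam keg fin orb iron quill oval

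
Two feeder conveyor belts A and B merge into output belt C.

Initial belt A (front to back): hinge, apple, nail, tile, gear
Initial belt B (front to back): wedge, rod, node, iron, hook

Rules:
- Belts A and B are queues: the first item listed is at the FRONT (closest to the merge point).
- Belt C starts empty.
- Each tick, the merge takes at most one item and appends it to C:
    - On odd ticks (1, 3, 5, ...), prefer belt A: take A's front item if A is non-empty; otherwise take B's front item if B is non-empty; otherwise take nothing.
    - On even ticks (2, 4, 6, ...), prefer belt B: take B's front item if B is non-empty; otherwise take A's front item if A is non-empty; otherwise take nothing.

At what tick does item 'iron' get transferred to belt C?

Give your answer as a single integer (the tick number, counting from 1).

Tick 1: prefer A, take hinge from A; A=[apple,nail,tile,gear] B=[wedge,rod,node,iron,hook] C=[hinge]
Tick 2: prefer B, take wedge from B; A=[apple,nail,tile,gear] B=[rod,node,iron,hook] C=[hinge,wedge]
Tick 3: prefer A, take apple from A; A=[nail,tile,gear] B=[rod,node,iron,hook] C=[hinge,wedge,apple]
Tick 4: prefer B, take rod from B; A=[nail,tile,gear] B=[node,iron,hook] C=[hinge,wedge,apple,rod]
Tick 5: prefer A, take nail from A; A=[tile,gear] B=[node,iron,hook] C=[hinge,wedge,apple,rod,nail]
Tick 6: prefer B, take node from B; A=[tile,gear] B=[iron,hook] C=[hinge,wedge,apple,rod,nail,node]
Tick 7: prefer A, take tile from A; A=[gear] B=[iron,hook] C=[hinge,wedge,apple,rod,nail,node,tile]
Tick 8: prefer B, take iron from B; A=[gear] B=[hook] C=[hinge,wedge,apple,rod,nail,node,tile,iron]

Answer: 8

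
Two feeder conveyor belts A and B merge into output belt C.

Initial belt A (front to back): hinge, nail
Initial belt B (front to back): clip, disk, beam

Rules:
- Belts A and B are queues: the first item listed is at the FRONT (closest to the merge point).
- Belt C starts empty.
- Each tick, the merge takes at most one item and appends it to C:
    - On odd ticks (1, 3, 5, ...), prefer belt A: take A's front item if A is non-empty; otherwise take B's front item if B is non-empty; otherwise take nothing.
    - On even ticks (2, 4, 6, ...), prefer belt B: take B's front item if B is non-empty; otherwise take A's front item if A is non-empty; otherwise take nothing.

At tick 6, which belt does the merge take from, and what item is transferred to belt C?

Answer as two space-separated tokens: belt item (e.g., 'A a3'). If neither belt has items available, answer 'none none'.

Answer: none none

Derivation:
Tick 1: prefer A, take hinge from A; A=[nail] B=[clip,disk,beam] C=[hinge]
Tick 2: prefer B, take clip from B; A=[nail] B=[disk,beam] C=[hinge,clip]
Tick 3: prefer A, take nail from A; A=[-] B=[disk,beam] C=[hinge,clip,nail]
Tick 4: prefer B, take disk from B; A=[-] B=[beam] C=[hinge,clip,nail,disk]
Tick 5: prefer A, take beam from B; A=[-] B=[-] C=[hinge,clip,nail,disk,beam]
Tick 6: prefer B, both empty, nothing taken; A=[-] B=[-] C=[hinge,clip,nail,disk,beam]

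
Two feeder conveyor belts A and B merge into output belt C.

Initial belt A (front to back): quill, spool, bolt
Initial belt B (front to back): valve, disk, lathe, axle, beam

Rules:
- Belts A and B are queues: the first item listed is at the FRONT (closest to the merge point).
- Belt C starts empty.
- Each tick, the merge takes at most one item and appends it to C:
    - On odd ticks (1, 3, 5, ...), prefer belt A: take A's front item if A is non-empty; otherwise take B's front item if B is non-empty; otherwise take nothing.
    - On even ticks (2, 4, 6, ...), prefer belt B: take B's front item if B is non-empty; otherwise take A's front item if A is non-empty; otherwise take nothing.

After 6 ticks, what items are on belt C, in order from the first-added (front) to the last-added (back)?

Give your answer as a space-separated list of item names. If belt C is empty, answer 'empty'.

Tick 1: prefer A, take quill from A; A=[spool,bolt] B=[valve,disk,lathe,axle,beam] C=[quill]
Tick 2: prefer B, take valve from B; A=[spool,bolt] B=[disk,lathe,axle,beam] C=[quill,valve]
Tick 3: prefer A, take spool from A; A=[bolt] B=[disk,lathe,axle,beam] C=[quill,valve,spool]
Tick 4: prefer B, take disk from B; A=[bolt] B=[lathe,axle,beam] C=[quill,valve,spool,disk]
Tick 5: prefer A, take bolt from A; A=[-] B=[lathe,axle,beam] C=[quill,valve,spool,disk,bolt]
Tick 6: prefer B, take lathe from B; A=[-] B=[axle,beam] C=[quill,valve,spool,disk,bolt,lathe]

Answer: quill valve spool disk bolt lathe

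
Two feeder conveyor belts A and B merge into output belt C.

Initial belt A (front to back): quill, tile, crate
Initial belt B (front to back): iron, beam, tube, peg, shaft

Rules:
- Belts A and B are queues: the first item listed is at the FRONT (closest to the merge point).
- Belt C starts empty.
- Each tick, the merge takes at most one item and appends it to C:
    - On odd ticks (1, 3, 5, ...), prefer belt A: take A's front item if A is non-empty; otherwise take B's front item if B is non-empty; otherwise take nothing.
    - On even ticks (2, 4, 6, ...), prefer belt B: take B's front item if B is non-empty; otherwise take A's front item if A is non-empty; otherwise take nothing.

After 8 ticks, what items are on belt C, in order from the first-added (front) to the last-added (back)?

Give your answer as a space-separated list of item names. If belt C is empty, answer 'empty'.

Answer: quill iron tile beam crate tube peg shaft

Derivation:
Tick 1: prefer A, take quill from A; A=[tile,crate] B=[iron,beam,tube,peg,shaft] C=[quill]
Tick 2: prefer B, take iron from B; A=[tile,crate] B=[beam,tube,peg,shaft] C=[quill,iron]
Tick 3: prefer A, take tile from A; A=[crate] B=[beam,tube,peg,shaft] C=[quill,iron,tile]
Tick 4: prefer B, take beam from B; A=[crate] B=[tube,peg,shaft] C=[quill,iron,tile,beam]
Tick 5: prefer A, take crate from A; A=[-] B=[tube,peg,shaft] C=[quill,iron,tile,beam,crate]
Tick 6: prefer B, take tube from B; A=[-] B=[peg,shaft] C=[quill,iron,tile,beam,crate,tube]
Tick 7: prefer A, take peg from B; A=[-] B=[shaft] C=[quill,iron,tile,beam,crate,tube,peg]
Tick 8: prefer B, take shaft from B; A=[-] B=[-] C=[quill,iron,tile,beam,crate,tube,peg,shaft]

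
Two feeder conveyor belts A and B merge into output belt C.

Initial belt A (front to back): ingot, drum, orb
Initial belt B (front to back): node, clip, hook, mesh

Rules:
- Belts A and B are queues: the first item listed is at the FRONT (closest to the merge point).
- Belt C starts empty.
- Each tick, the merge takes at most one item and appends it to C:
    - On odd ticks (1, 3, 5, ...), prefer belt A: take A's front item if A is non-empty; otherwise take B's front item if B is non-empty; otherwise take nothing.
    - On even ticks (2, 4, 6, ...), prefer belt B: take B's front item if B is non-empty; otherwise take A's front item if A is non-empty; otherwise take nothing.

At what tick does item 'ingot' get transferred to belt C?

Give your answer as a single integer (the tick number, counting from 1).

Answer: 1

Derivation:
Tick 1: prefer A, take ingot from A; A=[drum,orb] B=[node,clip,hook,mesh] C=[ingot]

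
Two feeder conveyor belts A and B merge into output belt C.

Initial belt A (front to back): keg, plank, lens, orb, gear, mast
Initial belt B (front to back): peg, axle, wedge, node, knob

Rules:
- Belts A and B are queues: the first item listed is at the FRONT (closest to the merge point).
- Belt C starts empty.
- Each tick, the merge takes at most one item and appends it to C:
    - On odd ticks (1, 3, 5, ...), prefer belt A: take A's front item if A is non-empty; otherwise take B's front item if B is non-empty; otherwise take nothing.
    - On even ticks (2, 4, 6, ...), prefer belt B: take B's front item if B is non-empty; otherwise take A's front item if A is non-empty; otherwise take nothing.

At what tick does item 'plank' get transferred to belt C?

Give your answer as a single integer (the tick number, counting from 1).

Tick 1: prefer A, take keg from A; A=[plank,lens,orb,gear,mast] B=[peg,axle,wedge,node,knob] C=[keg]
Tick 2: prefer B, take peg from B; A=[plank,lens,orb,gear,mast] B=[axle,wedge,node,knob] C=[keg,peg]
Tick 3: prefer A, take plank from A; A=[lens,orb,gear,mast] B=[axle,wedge,node,knob] C=[keg,peg,plank]

Answer: 3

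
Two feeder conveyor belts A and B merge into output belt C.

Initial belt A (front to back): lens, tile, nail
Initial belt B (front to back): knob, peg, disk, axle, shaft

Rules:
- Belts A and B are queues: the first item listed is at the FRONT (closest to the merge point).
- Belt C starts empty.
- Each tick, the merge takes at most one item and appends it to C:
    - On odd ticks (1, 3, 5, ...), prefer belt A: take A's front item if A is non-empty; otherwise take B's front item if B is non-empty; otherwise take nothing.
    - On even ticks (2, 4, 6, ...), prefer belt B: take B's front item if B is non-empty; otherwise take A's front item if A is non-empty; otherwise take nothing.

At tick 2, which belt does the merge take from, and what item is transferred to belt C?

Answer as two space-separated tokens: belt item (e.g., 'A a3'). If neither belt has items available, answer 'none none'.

Answer: B knob

Derivation:
Tick 1: prefer A, take lens from A; A=[tile,nail] B=[knob,peg,disk,axle,shaft] C=[lens]
Tick 2: prefer B, take knob from B; A=[tile,nail] B=[peg,disk,axle,shaft] C=[lens,knob]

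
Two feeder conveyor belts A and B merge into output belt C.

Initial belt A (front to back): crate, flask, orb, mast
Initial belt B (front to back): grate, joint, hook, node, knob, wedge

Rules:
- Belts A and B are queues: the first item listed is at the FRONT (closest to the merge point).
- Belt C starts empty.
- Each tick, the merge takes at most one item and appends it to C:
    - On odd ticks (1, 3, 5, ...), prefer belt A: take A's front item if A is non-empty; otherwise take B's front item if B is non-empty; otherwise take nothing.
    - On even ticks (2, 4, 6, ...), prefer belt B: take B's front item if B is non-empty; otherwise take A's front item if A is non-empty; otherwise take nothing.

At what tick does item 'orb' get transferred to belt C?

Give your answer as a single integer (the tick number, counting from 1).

Answer: 5

Derivation:
Tick 1: prefer A, take crate from A; A=[flask,orb,mast] B=[grate,joint,hook,node,knob,wedge] C=[crate]
Tick 2: prefer B, take grate from B; A=[flask,orb,mast] B=[joint,hook,node,knob,wedge] C=[crate,grate]
Tick 3: prefer A, take flask from A; A=[orb,mast] B=[joint,hook,node,knob,wedge] C=[crate,grate,flask]
Tick 4: prefer B, take joint from B; A=[orb,mast] B=[hook,node,knob,wedge] C=[crate,grate,flask,joint]
Tick 5: prefer A, take orb from A; A=[mast] B=[hook,node,knob,wedge] C=[crate,grate,flask,joint,orb]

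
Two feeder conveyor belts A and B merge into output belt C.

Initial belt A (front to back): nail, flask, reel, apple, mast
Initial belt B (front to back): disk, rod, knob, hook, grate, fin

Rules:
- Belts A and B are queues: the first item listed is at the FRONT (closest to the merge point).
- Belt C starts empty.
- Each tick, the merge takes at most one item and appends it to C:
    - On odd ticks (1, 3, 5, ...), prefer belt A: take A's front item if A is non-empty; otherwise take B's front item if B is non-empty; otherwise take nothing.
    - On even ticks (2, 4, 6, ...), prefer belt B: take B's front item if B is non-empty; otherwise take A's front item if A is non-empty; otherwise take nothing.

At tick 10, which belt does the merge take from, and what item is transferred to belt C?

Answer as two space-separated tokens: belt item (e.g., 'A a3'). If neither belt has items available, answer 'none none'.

Answer: B grate

Derivation:
Tick 1: prefer A, take nail from A; A=[flask,reel,apple,mast] B=[disk,rod,knob,hook,grate,fin] C=[nail]
Tick 2: prefer B, take disk from B; A=[flask,reel,apple,mast] B=[rod,knob,hook,grate,fin] C=[nail,disk]
Tick 3: prefer A, take flask from A; A=[reel,apple,mast] B=[rod,knob,hook,grate,fin] C=[nail,disk,flask]
Tick 4: prefer B, take rod from B; A=[reel,apple,mast] B=[knob,hook,grate,fin] C=[nail,disk,flask,rod]
Tick 5: prefer A, take reel from A; A=[apple,mast] B=[knob,hook,grate,fin] C=[nail,disk,flask,rod,reel]
Tick 6: prefer B, take knob from B; A=[apple,mast] B=[hook,grate,fin] C=[nail,disk,flask,rod,reel,knob]
Tick 7: prefer A, take apple from A; A=[mast] B=[hook,grate,fin] C=[nail,disk,flask,rod,reel,knob,apple]
Tick 8: prefer B, take hook from B; A=[mast] B=[grate,fin] C=[nail,disk,flask,rod,reel,knob,apple,hook]
Tick 9: prefer A, take mast from A; A=[-] B=[grate,fin] C=[nail,disk,flask,rod,reel,knob,apple,hook,mast]
Tick 10: prefer B, take grate from B; A=[-] B=[fin] C=[nail,disk,flask,rod,reel,knob,apple,hook,mast,grate]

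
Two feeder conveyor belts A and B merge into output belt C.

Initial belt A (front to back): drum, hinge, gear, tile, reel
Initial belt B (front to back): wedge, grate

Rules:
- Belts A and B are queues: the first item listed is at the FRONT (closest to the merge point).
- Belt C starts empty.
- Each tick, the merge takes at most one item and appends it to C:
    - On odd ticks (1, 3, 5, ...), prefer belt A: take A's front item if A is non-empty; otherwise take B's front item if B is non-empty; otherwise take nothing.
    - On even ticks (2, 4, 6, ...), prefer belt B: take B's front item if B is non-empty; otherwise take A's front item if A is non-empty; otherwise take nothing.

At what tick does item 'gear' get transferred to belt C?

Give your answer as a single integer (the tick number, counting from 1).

Answer: 5

Derivation:
Tick 1: prefer A, take drum from A; A=[hinge,gear,tile,reel] B=[wedge,grate] C=[drum]
Tick 2: prefer B, take wedge from B; A=[hinge,gear,tile,reel] B=[grate] C=[drum,wedge]
Tick 3: prefer A, take hinge from A; A=[gear,tile,reel] B=[grate] C=[drum,wedge,hinge]
Tick 4: prefer B, take grate from B; A=[gear,tile,reel] B=[-] C=[drum,wedge,hinge,grate]
Tick 5: prefer A, take gear from A; A=[tile,reel] B=[-] C=[drum,wedge,hinge,grate,gear]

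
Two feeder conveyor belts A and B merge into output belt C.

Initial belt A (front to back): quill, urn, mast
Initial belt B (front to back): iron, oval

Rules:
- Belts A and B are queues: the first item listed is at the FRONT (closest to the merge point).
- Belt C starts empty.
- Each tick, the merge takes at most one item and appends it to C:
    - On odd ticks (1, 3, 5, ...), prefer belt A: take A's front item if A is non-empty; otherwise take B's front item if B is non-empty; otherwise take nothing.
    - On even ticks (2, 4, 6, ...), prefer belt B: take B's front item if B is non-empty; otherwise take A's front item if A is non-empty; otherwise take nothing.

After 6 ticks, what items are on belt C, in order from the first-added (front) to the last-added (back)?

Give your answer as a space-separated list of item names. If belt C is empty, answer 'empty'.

Tick 1: prefer A, take quill from A; A=[urn,mast] B=[iron,oval] C=[quill]
Tick 2: prefer B, take iron from B; A=[urn,mast] B=[oval] C=[quill,iron]
Tick 3: prefer A, take urn from A; A=[mast] B=[oval] C=[quill,iron,urn]
Tick 4: prefer B, take oval from B; A=[mast] B=[-] C=[quill,iron,urn,oval]
Tick 5: prefer A, take mast from A; A=[-] B=[-] C=[quill,iron,urn,oval,mast]
Tick 6: prefer B, both empty, nothing taken; A=[-] B=[-] C=[quill,iron,urn,oval,mast]

Answer: quill iron urn oval mast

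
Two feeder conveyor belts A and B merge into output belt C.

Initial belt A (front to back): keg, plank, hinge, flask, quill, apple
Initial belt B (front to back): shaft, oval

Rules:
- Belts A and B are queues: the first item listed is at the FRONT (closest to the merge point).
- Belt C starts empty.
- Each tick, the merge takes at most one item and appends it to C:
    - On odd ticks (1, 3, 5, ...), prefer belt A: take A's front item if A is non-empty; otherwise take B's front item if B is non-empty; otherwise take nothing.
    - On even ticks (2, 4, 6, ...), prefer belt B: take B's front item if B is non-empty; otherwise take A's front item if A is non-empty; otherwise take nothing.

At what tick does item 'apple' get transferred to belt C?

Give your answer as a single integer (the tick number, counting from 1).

Tick 1: prefer A, take keg from A; A=[plank,hinge,flask,quill,apple] B=[shaft,oval] C=[keg]
Tick 2: prefer B, take shaft from B; A=[plank,hinge,flask,quill,apple] B=[oval] C=[keg,shaft]
Tick 3: prefer A, take plank from A; A=[hinge,flask,quill,apple] B=[oval] C=[keg,shaft,plank]
Tick 4: prefer B, take oval from B; A=[hinge,flask,quill,apple] B=[-] C=[keg,shaft,plank,oval]
Tick 5: prefer A, take hinge from A; A=[flask,quill,apple] B=[-] C=[keg,shaft,plank,oval,hinge]
Tick 6: prefer B, take flask from A; A=[quill,apple] B=[-] C=[keg,shaft,plank,oval,hinge,flask]
Tick 7: prefer A, take quill from A; A=[apple] B=[-] C=[keg,shaft,plank,oval,hinge,flask,quill]
Tick 8: prefer B, take apple from A; A=[-] B=[-] C=[keg,shaft,plank,oval,hinge,flask,quill,apple]

Answer: 8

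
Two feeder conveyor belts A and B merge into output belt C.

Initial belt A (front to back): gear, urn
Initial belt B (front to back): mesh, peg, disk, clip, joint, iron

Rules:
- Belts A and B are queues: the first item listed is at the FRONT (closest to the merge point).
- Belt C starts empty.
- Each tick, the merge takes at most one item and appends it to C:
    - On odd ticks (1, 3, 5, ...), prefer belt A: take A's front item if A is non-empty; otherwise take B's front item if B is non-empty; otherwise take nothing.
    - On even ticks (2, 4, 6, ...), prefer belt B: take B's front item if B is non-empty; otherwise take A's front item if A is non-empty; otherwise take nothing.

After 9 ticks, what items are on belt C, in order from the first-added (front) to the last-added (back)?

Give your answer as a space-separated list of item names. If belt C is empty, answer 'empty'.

Answer: gear mesh urn peg disk clip joint iron

Derivation:
Tick 1: prefer A, take gear from A; A=[urn] B=[mesh,peg,disk,clip,joint,iron] C=[gear]
Tick 2: prefer B, take mesh from B; A=[urn] B=[peg,disk,clip,joint,iron] C=[gear,mesh]
Tick 3: prefer A, take urn from A; A=[-] B=[peg,disk,clip,joint,iron] C=[gear,mesh,urn]
Tick 4: prefer B, take peg from B; A=[-] B=[disk,clip,joint,iron] C=[gear,mesh,urn,peg]
Tick 5: prefer A, take disk from B; A=[-] B=[clip,joint,iron] C=[gear,mesh,urn,peg,disk]
Tick 6: prefer B, take clip from B; A=[-] B=[joint,iron] C=[gear,mesh,urn,peg,disk,clip]
Tick 7: prefer A, take joint from B; A=[-] B=[iron] C=[gear,mesh,urn,peg,disk,clip,joint]
Tick 8: prefer B, take iron from B; A=[-] B=[-] C=[gear,mesh,urn,peg,disk,clip,joint,iron]
Tick 9: prefer A, both empty, nothing taken; A=[-] B=[-] C=[gear,mesh,urn,peg,disk,clip,joint,iron]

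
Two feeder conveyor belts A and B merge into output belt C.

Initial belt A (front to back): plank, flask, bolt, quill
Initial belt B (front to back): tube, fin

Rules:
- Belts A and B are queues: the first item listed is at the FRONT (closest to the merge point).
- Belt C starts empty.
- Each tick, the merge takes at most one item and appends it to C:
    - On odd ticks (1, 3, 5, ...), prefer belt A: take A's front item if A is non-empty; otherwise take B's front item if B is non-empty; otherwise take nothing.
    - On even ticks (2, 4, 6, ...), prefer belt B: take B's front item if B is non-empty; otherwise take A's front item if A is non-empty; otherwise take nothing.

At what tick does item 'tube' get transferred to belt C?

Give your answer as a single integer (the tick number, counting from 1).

Tick 1: prefer A, take plank from A; A=[flask,bolt,quill] B=[tube,fin] C=[plank]
Tick 2: prefer B, take tube from B; A=[flask,bolt,quill] B=[fin] C=[plank,tube]

Answer: 2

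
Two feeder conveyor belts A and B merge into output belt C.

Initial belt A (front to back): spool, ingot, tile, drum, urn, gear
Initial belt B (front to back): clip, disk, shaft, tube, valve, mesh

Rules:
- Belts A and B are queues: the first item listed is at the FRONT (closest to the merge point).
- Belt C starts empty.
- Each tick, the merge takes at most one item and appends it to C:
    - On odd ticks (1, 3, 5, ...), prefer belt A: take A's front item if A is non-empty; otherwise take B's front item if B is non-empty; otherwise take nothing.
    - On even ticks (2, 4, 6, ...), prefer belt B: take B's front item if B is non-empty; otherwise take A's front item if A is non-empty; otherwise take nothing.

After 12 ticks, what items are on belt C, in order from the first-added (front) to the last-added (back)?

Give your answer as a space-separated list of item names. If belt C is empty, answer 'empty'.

Tick 1: prefer A, take spool from A; A=[ingot,tile,drum,urn,gear] B=[clip,disk,shaft,tube,valve,mesh] C=[spool]
Tick 2: prefer B, take clip from B; A=[ingot,tile,drum,urn,gear] B=[disk,shaft,tube,valve,mesh] C=[spool,clip]
Tick 3: prefer A, take ingot from A; A=[tile,drum,urn,gear] B=[disk,shaft,tube,valve,mesh] C=[spool,clip,ingot]
Tick 4: prefer B, take disk from B; A=[tile,drum,urn,gear] B=[shaft,tube,valve,mesh] C=[spool,clip,ingot,disk]
Tick 5: prefer A, take tile from A; A=[drum,urn,gear] B=[shaft,tube,valve,mesh] C=[spool,clip,ingot,disk,tile]
Tick 6: prefer B, take shaft from B; A=[drum,urn,gear] B=[tube,valve,mesh] C=[spool,clip,ingot,disk,tile,shaft]
Tick 7: prefer A, take drum from A; A=[urn,gear] B=[tube,valve,mesh] C=[spool,clip,ingot,disk,tile,shaft,drum]
Tick 8: prefer B, take tube from B; A=[urn,gear] B=[valve,mesh] C=[spool,clip,ingot,disk,tile,shaft,drum,tube]
Tick 9: prefer A, take urn from A; A=[gear] B=[valve,mesh] C=[spool,clip,ingot,disk,tile,shaft,drum,tube,urn]
Tick 10: prefer B, take valve from B; A=[gear] B=[mesh] C=[spool,clip,ingot,disk,tile,shaft,drum,tube,urn,valve]
Tick 11: prefer A, take gear from A; A=[-] B=[mesh] C=[spool,clip,ingot,disk,tile,shaft,drum,tube,urn,valve,gear]
Tick 12: prefer B, take mesh from B; A=[-] B=[-] C=[spool,clip,ingot,disk,tile,shaft,drum,tube,urn,valve,gear,mesh]

Answer: spool clip ingot disk tile shaft drum tube urn valve gear mesh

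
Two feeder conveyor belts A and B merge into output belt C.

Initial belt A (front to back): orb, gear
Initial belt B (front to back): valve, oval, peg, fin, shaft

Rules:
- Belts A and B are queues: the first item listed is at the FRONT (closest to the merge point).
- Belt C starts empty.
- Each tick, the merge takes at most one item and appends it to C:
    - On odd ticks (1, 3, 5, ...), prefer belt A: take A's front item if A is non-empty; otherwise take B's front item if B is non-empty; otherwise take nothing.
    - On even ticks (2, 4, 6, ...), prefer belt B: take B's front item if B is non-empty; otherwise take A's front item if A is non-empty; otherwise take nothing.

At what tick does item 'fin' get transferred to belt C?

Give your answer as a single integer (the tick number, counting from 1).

Answer: 6

Derivation:
Tick 1: prefer A, take orb from A; A=[gear] B=[valve,oval,peg,fin,shaft] C=[orb]
Tick 2: prefer B, take valve from B; A=[gear] B=[oval,peg,fin,shaft] C=[orb,valve]
Tick 3: prefer A, take gear from A; A=[-] B=[oval,peg,fin,shaft] C=[orb,valve,gear]
Tick 4: prefer B, take oval from B; A=[-] B=[peg,fin,shaft] C=[orb,valve,gear,oval]
Tick 5: prefer A, take peg from B; A=[-] B=[fin,shaft] C=[orb,valve,gear,oval,peg]
Tick 6: prefer B, take fin from B; A=[-] B=[shaft] C=[orb,valve,gear,oval,peg,fin]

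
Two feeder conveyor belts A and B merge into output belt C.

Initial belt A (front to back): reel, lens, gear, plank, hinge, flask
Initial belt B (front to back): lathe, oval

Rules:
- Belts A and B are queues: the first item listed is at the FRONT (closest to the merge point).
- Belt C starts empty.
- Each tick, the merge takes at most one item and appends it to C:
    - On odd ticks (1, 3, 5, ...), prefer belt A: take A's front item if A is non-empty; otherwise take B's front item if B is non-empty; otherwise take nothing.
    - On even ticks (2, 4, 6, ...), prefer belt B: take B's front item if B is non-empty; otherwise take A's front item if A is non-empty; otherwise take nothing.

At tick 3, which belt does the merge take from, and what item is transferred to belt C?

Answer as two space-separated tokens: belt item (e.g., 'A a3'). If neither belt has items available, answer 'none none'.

Tick 1: prefer A, take reel from A; A=[lens,gear,plank,hinge,flask] B=[lathe,oval] C=[reel]
Tick 2: prefer B, take lathe from B; A=[lens,gear,plank,hinge,flask] B=[oval] C=[reel,lathe]
Tick 3: prefer A, take lens from A; A=[gear,plank,hinge,flask] B=[oval] C=[reel,lathe,lens]

Answer: A lens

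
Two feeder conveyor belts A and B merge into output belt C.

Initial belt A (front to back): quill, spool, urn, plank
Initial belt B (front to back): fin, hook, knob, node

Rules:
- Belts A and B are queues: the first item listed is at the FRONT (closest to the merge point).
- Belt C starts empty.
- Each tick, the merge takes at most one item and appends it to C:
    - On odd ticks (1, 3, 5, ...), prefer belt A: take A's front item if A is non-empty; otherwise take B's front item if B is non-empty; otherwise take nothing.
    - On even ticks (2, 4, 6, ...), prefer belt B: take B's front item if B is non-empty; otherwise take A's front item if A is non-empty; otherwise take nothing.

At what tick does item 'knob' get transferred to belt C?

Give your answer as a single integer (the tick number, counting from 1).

Answer: 6

Derivation:
Tick 1: prefer A, take quill from A; A=[spool,urn,plank] B=[fin,hook,knob,node] C=[quill]
Tick 2: prefer B, take fin from B; A=[spool,urn,plank] B=[hook,knob,node] C=[quill,fin]
Tick 3: prefer A, take spool from A; A=[urn,plank] B=[hook,knob,node] C=[quill,fin,spool]
Tick 4: prefer B, take hook from B; A=[urn,plank] B=[knob,node] C=[quill,fin,spool,hook]
Tick 5: prefer A, take urn from A; A=[plank] B=[knob,node] C=[quill,fin,spool,hook,urn]
Tick 6: prefer B, take knob from B; A=[plank] B=[node] C=[quill,fin,spool,hook,urn,knob]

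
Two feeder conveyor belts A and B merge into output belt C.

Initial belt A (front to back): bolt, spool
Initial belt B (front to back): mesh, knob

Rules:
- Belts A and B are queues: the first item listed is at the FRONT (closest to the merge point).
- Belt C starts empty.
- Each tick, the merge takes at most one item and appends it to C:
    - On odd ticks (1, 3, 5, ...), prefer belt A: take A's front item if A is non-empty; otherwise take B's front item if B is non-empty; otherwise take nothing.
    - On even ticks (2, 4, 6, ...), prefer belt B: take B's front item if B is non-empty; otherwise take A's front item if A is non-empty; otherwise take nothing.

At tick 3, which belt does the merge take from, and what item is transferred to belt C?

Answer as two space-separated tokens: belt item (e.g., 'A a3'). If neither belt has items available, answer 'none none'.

Tick 1: prefer A, take bolt from A; A=[spool] B=[mesh,knob] C=[bolt]
Tick 2: prefer B, take mesh from B; A=[spool] B=[knob] C=[bolt,mesh]
Tick 3: prefer A, take spool from A; A=[-] B=[knob] C=[bolt,mesh,spool]

Answer: A spool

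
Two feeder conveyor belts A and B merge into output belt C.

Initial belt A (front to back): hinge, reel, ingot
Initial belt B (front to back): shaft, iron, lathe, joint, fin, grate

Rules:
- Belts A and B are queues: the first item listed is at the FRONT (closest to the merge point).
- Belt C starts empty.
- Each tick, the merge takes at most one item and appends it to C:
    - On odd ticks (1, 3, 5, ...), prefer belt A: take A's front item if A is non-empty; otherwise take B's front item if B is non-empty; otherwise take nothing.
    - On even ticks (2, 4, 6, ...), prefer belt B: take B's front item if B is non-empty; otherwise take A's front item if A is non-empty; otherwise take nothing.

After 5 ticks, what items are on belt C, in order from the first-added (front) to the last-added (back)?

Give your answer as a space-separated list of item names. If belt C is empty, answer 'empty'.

Answer: hinge shaft reel iron ingot

Derivation:
Tick 1: prefer A, take hinge from A; A=[reel,ingot] B=[shaft,iron,lathe,joint,fin,grate] C=[hinge]
Tick 2: prefer B, take shaft from B; A=[reel,ingot] B=[iron,lathe,joint,fin,grate] C=[hinge,shaft]
Tick 3: prefer A, take reel from A; A=[ingot] B=[iron,lathe,joint,fin,grate] C=[hinge,shaft,reel]
Tick 4: prefer B, take iron from B; A=[ingot] B=[lathe,joint,fin,grate] C=[hinge,shaft,reel,iron]
Tick 5: prefer A, take ingot from A; A=[-] B=[lathe,joint,fin,grate] C=[hinge,shaft,reel,iron,ingot]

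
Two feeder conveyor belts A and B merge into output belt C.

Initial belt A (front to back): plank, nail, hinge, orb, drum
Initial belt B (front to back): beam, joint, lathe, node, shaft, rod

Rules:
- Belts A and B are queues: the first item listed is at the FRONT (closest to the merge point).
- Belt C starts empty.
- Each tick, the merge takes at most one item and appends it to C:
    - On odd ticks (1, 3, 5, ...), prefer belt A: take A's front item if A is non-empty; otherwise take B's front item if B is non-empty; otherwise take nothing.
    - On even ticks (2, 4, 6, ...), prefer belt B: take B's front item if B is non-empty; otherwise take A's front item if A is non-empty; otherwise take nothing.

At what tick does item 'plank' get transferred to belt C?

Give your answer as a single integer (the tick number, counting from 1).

Tick 1: prefer A, take plank from A; A=[nail,hinge,orb,drum] B=[beam,joint,lathe,node,shaft,rod] C=[plank]

Answer: 1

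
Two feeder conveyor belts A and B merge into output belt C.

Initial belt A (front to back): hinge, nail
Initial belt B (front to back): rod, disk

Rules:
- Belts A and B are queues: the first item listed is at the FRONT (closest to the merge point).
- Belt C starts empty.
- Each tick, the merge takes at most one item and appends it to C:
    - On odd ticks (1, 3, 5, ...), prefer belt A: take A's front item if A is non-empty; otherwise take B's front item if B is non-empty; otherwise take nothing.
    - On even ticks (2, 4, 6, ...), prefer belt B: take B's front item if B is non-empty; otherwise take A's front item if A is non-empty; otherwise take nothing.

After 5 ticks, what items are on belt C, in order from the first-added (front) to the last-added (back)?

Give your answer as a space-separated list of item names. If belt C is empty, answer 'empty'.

Answer: hinge rod nail disk

Derivation:
Tick 1: prefer A, take hinge from A; A=[nail] B=[rod,disk] C=[hinge]
Tick 2: prefer B, take rod from B; A=[nail] B=[disk] C=[hinge,rod]
Tick 3: prefer A, take nail from A; A=[-] B=[disk] C=[hinge,rod,nail]
Tick 4: prefer B, take disk from B; A=[-] B=[-] C=[hinge,rod,nail,disk]
Tick 5: prefer A, both empty, nothing taken; A=[-] B=[-] C=[hinge,rod,nail,disk]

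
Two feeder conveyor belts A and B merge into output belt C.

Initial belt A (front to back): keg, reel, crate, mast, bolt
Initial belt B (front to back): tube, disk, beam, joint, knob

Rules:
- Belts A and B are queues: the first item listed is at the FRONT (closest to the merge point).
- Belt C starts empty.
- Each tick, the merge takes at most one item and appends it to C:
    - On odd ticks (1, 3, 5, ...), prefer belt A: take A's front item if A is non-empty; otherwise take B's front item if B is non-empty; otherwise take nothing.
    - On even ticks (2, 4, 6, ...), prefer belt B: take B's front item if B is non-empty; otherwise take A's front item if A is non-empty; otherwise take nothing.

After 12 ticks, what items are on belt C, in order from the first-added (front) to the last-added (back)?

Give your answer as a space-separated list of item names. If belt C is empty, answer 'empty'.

Answer: keg tube reel disk crate beam mast joint bolt knob

Derivation:
Tick 1: prefer A, take keg from A; A=[reel,crate,mast,bolt] B=[tube,disk,beam,joint,knob] C=[keg]
Tick 2: prefer B, take tube from B; A=[reel,crate,mast,bolt] B=[disk,beam,joint,knob] C=[keg,tube]
Tick 3: prefer A, take reel from A; A=[crate,mast,bolt] B=[disk,beam,joint,knob] C=[keg,tube,reel]
Tick 4: prefer B, take disk from B; A=[crate,mast,bolt] B=[beam,joint,knob] C=[keg,tube,reel,disk]
Tick 5: prefer A, take crate from A; A=[mast,bolt] B=[beam,joint,knob] C=[keg,tube,reel,disk,crate]
Tick 6: prefer B, take beam from B; A=[mast,bolt] B=[joint,knob] C=[keg,tube,reel,disk,crate,beam]
Tick 7: prefer A, take mast from A; A=[bolt] B=[joint,knob] C=[keg,tube,reel,disk,crate,beam,mast]
Tick 8: prefer B, take joint from B; A=[bolt] B=[knob] C=[keg,tube,reel,disk,crate,beam,mast,joint]
Tick 9: prefer A, take bolt from A; A=[-] B=[knob] C=[keg,tube,reel,disk,crate,beam,mast,joint,bolt]
Tick 10: prefer B, take knob from B; A=[-] B=[-] C=[keg,tube,reel,disk,crate,beam,mast,joint,bolt,knob]
Tick 11: prefer A, both empty, nothing taken; A=[-] B=[-] C=[keg,tube,reel,disk,crate,beam,mast,joint,bolt,knob]
Tick 12: prefer B, both empty, nothing taken; A=[-] B=[-] C=[keg,tube,reel,disk,crate,beam,mast,joint,bolt,knob]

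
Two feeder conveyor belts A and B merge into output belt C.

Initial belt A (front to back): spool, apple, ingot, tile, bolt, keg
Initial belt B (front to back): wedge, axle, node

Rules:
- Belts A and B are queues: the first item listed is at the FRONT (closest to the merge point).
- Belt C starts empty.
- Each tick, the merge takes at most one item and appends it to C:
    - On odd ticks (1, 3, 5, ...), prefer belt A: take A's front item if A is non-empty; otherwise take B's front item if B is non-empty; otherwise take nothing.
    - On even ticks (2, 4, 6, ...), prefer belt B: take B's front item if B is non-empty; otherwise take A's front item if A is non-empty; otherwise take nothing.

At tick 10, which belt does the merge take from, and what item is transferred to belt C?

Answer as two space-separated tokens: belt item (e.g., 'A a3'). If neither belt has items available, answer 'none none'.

Tick 1: prefer A, take spool from A; A=[apple,ingot,tile,bolt,keg] B=[wedge,axle,node] C=[spool]
Tick 2: prefer B, take wedge from B; A=[apple,ingot,tile,bolt,keg] B=[axle,node] C=[spool,wedge]
Tick 3: prefer A, take apple from A; A=[ingot,tile,bolt,keg] B=[axle,node] C=[spool,wedge,apple]
Tick 4: prefer B, take axle from B; A=[ingot,tile,bolt,keg] B=[node] C=[spool,wedge,apple,axle]
Tick 5: prefer A, take ingot from A; A=[tile,bolt,keg] B=[node] C=[spool,wedge,apple,axle,ingot]
Tick 6: prefer B, take node from B; A=[tile,bolt,keg] B=[-] C=[spool,wedge,apple,axle,ingot,node]
Tick 7: prefer A, take tile from A; A=[bolt,keg] B=[-] C=[spool,wedge,apple,axle,ingot,node,tile]
Tick 8: prefer B, take bolt from A; A=[keg] B=[-] C=[spool,wedge,apple,axle,ingot,node,tile,bolt]
Tick 9: prefer A, take keg from A; A=[-] B=[-] C=[spool,wedge,apple,axle,ingot,node,tile,bolt,keg]
Tick 10: prefer B, both empty, nothing taken; A=[-] B=[-] C=[spool,wedge,apple,axle,ingot,node,tile,bolt,keg]

Answer: none none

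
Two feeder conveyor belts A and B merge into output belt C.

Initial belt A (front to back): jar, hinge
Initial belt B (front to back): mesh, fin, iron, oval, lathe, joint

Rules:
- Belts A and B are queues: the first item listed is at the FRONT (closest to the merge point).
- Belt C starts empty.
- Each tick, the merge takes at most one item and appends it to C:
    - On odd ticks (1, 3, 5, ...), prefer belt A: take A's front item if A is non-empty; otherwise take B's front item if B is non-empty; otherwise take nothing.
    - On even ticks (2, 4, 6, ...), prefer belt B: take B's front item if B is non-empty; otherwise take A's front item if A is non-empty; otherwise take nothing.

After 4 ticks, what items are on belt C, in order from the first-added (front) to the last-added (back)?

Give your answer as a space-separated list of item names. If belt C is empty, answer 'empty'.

Answer: jar mesh hinge fin

Derivation:
Tick 1: prefer A, take jar from A; A=[hinge] B=[mesh,fin,iron,oval,lathe,joint] C=[jar]
Tick 2: prefer B, take mesh from B; A=[hinge] B=[fin,iron,oval,lathe,joint] C=[jar,mesh]
Tick 3: prefer A, take hinge from A; A=[-] B=[fin,iron,oval,lathe,joint] C=[jar,mesh,hinge]
Tick 4: prefer B, take fin from B; A=[-] B=[iron,oval,lathe,joint] C=[jar,mesh,hinge,fin]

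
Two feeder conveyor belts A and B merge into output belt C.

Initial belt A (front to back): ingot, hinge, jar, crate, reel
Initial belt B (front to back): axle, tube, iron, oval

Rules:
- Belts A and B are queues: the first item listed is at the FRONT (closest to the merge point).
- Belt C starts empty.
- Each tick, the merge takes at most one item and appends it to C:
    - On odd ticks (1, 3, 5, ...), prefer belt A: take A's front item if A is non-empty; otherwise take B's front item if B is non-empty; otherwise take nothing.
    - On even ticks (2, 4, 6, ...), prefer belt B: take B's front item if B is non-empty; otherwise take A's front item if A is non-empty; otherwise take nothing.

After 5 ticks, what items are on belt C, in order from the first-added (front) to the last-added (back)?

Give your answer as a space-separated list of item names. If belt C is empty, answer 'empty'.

Answer: ingot axle hinge tube jar

Derivation:
Tick 1: prefer A, take ingot from A; A=[hinge,jar,crate,reel] B=[axle,tube,iron,oval] C=[ingot]
Tick 2: prefer B, take axle from B; A=[hinge,jar,crate,reel] B=[tube,iron,oval] C=[ingot,axle]
Tick 3: prefer A, take hinge from A; A=[jar,crate,reel] B=[tube,iron,oval] C=[ingot,axle,hinge]
Tick 4: prefer B, take tube from B; A=[jar,crate,reel] B=[iron,oval] C=[ingot,axle,hinge,tube]
Tick 5: prefer A, take jar from A; A=[crate,reel] B=[iron,oval] C=[ingot,axle,hinge,tube,jar]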